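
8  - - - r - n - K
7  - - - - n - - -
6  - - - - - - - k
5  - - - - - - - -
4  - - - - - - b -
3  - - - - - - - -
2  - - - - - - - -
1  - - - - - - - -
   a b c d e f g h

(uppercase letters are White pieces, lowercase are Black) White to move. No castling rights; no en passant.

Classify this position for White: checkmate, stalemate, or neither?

stalemate

White to move; white king on h8.
In check: no.
King squares — g7: attacked by Kh6; h7: attacked by Kh6; g8: attacked by Ne7.
Legal moves for White: none.
Not in check and no legal moves → stalemate.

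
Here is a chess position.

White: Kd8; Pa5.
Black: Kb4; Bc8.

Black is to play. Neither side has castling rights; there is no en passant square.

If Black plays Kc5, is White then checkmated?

After Kc5: white king on d8; in check: no.
White is not in check, so this cannot be checkmate.

no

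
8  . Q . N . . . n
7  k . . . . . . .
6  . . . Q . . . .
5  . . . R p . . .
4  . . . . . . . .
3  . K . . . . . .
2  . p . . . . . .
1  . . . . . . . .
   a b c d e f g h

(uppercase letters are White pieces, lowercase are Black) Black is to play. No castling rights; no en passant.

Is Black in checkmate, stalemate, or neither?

Black to move; black king on a7.
In check: yes, from the white queen on b8.
King squares — a6: attacked by Qd6; b6: attacked by Qd6; b7: attacked by Qb8; a8: attacked by Qb8; b8: attacked by Qd6.
Legal moves for Black: none.
In check with no legal moves → checkmate.

checkmate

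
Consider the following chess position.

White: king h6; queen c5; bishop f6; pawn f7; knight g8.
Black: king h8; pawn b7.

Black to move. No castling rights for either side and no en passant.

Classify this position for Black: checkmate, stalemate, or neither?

checkmate

Black to move; black king on h8.
In check: yes, from the white bishop on f6.
King squares — g7: attacked by Bf6; h7: attacked by Kh6; g8: attacked by Pf7.
Legal moves for Black: none.
In check with no legal moves → checkmate.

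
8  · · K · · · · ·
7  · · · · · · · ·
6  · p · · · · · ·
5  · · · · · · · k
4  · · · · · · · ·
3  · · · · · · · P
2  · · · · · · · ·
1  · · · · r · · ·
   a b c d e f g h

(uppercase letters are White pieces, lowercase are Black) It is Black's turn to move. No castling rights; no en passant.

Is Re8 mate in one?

no

After Re8: white king on c8; in check: yes, from the black rook on e8.
White has 3 legal replies: Kd7, Kc7, Kb7.
In check but a legal move exists → not checkmate.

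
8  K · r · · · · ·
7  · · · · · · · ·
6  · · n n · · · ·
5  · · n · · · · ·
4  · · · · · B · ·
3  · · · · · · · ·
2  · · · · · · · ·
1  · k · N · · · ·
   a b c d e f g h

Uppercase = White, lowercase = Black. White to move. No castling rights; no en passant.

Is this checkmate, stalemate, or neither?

White to move; white king on a8.
In check: yes, from the black rook on c8.
King squares — a7: attacked by Nc6; b7: attacked by Nc5; b8: attacked by Nc6.
Legal moves for White: none.
In check with no legal moves → checkmate.

checkmate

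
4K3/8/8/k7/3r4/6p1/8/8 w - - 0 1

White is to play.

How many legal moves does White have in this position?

3

White to move; king on e8.
In check: no.
Legal moves: Kf8, Kf7, Ke7.
Count: 3.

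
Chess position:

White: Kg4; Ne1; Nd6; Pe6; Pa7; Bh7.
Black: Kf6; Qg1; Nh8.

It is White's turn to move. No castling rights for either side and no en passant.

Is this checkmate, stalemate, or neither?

neither

White to move; white king on g4.
In check: yes, from the black queen on g1.
King squares — f3: available; g3: attacked by Qg1; h3: available; f4: available; h4: available; f5: attacked by Kf6; g5: attacked by Qg1; h5: available.
Legal moves for White: Kh5, Kh4, Kf4, Kh3, Kf3, Ng2.
White is in check but has 6 legal moves → neither.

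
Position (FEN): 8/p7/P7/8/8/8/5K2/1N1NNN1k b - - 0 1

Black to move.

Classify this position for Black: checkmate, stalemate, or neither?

stalemate

Black to move; black king on h1.
In check: no.
King squares — g1: attacked by Kf2; g2: attacked by Ne1; h2: attacked by Nf1.
Legal moves for Black: none.
Not in check and no legal moves → stalemate.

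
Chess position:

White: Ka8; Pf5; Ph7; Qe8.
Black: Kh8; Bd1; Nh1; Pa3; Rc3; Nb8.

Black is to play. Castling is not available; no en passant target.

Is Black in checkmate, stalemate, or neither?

neither

Black to move; black king on h8.
In check: yes, from the white queen on e8.
King squares — g7: available; h7: available; g8: attacked by Ph7.
Legal moves for Black: Kxh7, Kg7.
Black is in check but has 2 legal moves → neither.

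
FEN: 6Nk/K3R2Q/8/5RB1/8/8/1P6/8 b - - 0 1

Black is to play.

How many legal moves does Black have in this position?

0

Black to move; king on h8.
In check: yes, from the white queen on h7.
Legal moves: none.
Count: 0.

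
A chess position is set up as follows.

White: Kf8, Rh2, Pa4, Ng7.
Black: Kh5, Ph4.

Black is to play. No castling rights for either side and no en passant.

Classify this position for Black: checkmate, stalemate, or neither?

neither

Black to move; black king on h5.
In check: yes, from the white knight on g7.
Legal moves for Black: Kh6, Kg6, Kg5, Kg4.
Black is in check but has 4 legal moves → neither.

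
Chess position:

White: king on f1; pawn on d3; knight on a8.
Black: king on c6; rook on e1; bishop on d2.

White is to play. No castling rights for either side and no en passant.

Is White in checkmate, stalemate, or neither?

neither

White to move; white king on f1.
In check: yes, from the black rook on e1.
King squares — e1: attacked by Bd2; g1: attacked by Re1; e2: attacked by Re1; f2: available; g2: available.
Legal moves for White: Kg2, Kf2.
White is in check but has 2 legal moves → neither.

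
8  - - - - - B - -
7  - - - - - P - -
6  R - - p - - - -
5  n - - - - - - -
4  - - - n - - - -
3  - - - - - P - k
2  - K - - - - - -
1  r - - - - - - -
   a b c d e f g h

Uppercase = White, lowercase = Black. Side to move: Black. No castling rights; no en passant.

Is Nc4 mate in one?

After Nc4: white king on b2; in check: yes, from the black knight on c4.
White has 2 legal replies: Kc3, Kxa1.
In check but a legal move exists → not checkmate.

no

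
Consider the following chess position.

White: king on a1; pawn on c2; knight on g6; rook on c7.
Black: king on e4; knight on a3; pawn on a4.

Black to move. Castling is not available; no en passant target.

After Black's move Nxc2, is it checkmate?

no

After Nxc2: white king on a1; in check: yes, from the black knight on c2.
White has 4 legal replies: Kb2, Ka2, Kb1, Rxc2.
In check but a legal move exists → not checkmate.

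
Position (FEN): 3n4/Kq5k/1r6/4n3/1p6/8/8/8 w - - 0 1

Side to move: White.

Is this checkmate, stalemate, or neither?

White to move; white king on a7.
In check: yes, from the black queen on b7.
King squares — a6: attacked by Rb6; b6: attacked by Qb7; b7: attacked by Rb6; a8: attacked by Qb7; b8: attacked by Qb7.
Legal moves for White: none.
In check with no legal moves → checkmate.

checkmate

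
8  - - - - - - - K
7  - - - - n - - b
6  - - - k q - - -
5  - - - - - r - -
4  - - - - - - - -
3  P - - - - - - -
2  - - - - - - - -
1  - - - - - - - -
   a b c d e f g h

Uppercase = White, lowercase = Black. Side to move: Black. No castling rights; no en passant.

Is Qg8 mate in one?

After Qg8: white king on h8; in check: yes, from the black queen on g8.
King squares — g7: attacked by Qg8; h7: attacked by Qg8; g8: attacked by Ne7.
White has no legal moves → checkmate.

yes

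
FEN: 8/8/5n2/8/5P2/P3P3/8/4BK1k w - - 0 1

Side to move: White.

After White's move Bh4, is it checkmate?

no

After Bh4: black king on h1; in check: no.
Black is not in check, so this cannot be checkmate.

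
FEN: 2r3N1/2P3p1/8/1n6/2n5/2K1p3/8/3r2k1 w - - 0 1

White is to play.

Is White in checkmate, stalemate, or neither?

White to move; white king on c3.
In check: yes, from the black knight on b5.
King squares — b2: attacked by Nc4; c2: available; d2: attacked by Rd1; b3: available; d3: attacked by Rd1; b4: available; c4: available; d4: attacked by Rd1.
Legal moves for White: Kxc4, Kb4, Kb3, Kc2.
White is in check but has 4 legal moves → neither.

neither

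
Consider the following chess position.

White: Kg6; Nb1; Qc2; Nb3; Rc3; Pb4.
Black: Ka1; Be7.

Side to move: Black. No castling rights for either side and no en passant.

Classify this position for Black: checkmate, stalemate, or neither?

Black to move; black king on a1.
In check: yes, from the white knight on b3.
King squares — b1: attacked by Qc2; a2: attacked by Qc2; b2: attacked by Qc2.
Legal moves for Black: none.
In check with no legal moves → checkmate.

checkmate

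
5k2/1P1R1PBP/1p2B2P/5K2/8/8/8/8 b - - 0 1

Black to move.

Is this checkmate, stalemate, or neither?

Black to move; black king on f8.
In check: yes, from the white bishop on g7.
King squares — e7: attacked by Rd7; f7: attacked by Be6; g7: attacked by Ph6; e8: attacked by Pf7; g8: attacked by Pf7.
Legal moves for Black: none.
In check with no legal moves → checkmate.

checkmate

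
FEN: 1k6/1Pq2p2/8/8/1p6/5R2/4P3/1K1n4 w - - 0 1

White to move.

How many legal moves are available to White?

17

White to move; king on b1.
In check: no.
Legal moves: Rxf7, Rf6, Rf5, Rf4, Rh3, Rg3, Re3, Rd3, Rc3, Rb3, Ra3, Rf2, Rf1, Ka2, Ka1, e3, e4.
Count: 17.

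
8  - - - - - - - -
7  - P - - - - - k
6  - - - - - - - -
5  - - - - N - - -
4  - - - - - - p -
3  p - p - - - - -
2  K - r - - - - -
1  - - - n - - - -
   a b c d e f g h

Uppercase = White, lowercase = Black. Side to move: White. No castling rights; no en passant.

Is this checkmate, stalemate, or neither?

White to move; white king on a2.
In check: yes, from the black rook on c2.
Legal moves for White: Kb3, Kxa3, Kb1, Ka1.
White is in check but has 4 legal moves → neither.

neither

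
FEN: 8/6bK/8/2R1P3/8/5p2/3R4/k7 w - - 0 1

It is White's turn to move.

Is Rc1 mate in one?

After Rc1: black king on a1; in check: yes, from the white rook on c1.
King squares — b1: attacked by Rc1; a2: attacked by Rd2; b2: attacked by Rd2.
Black has no legal moves → checkmate.

yes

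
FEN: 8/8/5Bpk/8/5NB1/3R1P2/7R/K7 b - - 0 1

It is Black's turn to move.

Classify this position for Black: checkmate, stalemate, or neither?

Black to move; black king on h6.
In check: yes, from the white rook on h2.
King squares — g5: attacked by Bf6; h5: attacked by Rh2; g6: own pawn; g7: attacked by Bf6; h7: attacked by Rh2.
Legal moves for Black: none.
In check with no legal moves → checkmate.

checkmate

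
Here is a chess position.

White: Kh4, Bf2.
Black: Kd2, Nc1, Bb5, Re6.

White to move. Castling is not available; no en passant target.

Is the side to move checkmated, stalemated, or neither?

neither

White to move; white king on h4.
In check: no.
Legal moves for White: Kh5, Kg5, Kg4, Kh3, Kg3, Ba7, Bb6, Bc5, Bd4, Bg3, Be3+, Bg1, Be1+.
White has 13 legal moves and is not in check → neither.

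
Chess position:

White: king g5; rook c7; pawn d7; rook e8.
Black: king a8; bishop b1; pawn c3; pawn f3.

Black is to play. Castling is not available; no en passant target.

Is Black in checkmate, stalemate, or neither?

Black to move; black king on a8.
In check: yes, from the white rook on e8.
King squares — a7: attacked by Rc7; b7: attacked by Rc7; b8: attacked by Re8.
Legal moves for Black: none.
In check with no legal moves → checkmate.

checkmate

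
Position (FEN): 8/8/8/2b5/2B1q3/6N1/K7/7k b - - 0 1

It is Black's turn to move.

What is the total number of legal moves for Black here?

3

Black to move; king on h1.
In check: yes, from the white knight on g3.
Legal moves: Kh2, Kg2, Kg1.
Count: 3.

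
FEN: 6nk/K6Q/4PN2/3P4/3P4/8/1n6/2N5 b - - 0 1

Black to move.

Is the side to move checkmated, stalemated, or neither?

checkmate

Black to move; black king on h8.
In check: yes, from the white queen on h7.
King squares — g7: attacked by Qh7; h7: attacked by Nf6; g8: own knight.
Legal moves for Black: none.
In check with no legal moves → checkmate.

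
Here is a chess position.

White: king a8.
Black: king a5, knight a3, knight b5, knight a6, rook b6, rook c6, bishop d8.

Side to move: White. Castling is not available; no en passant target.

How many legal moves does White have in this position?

0

White to move; king on a8.
In check: no.
Legal moves: none.
Count: 0.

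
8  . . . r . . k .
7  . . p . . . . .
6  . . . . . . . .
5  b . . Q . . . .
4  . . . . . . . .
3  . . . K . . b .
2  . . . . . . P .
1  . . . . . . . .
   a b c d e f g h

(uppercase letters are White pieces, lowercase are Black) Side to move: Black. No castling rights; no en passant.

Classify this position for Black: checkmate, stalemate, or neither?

neither

Black to move; black king on g8.
In check: yes, from the white queen on d5.
King squares — f7: attacked by Qd5; g7: available; h7: available; f8: available; h8: available.
Legal moves for Black: Kh8, Kf8, Kh7, Kg7, Rxd5+.
Black is in check but has 5 legal moves → neither.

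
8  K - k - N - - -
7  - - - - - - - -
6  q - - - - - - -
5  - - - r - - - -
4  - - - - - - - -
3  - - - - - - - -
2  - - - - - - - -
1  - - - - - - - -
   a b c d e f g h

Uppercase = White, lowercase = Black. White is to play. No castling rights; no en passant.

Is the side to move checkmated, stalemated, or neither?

White to move; white king on a8.
In check: yes, from the black queen on a6.
King squares — a7: attacked by Qa6; b7: attacked by Qa6; b8: attacked by Kc8.
Legal moves for White: none.
In check with no legal moves → checkmate.

checkmate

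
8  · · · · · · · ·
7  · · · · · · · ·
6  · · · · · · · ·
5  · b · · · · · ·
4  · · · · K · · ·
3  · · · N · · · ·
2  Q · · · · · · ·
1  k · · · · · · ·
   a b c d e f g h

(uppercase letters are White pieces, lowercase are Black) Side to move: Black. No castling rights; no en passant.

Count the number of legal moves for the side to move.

Black to move; king on a1.
In check: yes, from the white queen on a2.
Legal moves: Kxa2.
Count: 1.

1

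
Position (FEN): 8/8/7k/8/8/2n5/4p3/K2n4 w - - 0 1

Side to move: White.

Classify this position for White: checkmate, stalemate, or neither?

stalemate

White to move; white king on a1.
In check: no.
King squares — b1: attacked by Nc3; a2: attacked by Nc3; b2: attacked by Nd1.
Legal moves for White: none.
Not in check and no legal moves → stalemate.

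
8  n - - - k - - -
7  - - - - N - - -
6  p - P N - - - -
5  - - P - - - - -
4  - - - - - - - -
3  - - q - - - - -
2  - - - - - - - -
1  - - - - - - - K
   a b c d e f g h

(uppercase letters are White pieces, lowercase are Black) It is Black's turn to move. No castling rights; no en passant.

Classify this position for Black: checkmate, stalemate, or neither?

Black to move; black king on e8.
In check: yes, from the white knight on d6.
Legal moves for Black: Kf8, Kd8, Kxe7.
Black is in check but has 3 legal moves → neither.

neither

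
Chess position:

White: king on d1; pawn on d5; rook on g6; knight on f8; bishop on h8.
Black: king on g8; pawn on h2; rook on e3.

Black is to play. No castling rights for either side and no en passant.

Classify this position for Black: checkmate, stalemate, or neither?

neither

Black to move; black king on g8.
In check: yes, from the white rook on g6.
King squares — f7: available; g7: attacked by Rg6; h7: attacked by Nf8; f8: available; h8: available.
Legal moves for Black: Kxh8, Kxf8, Kf7.
Black is in check but has 3 legal moves → neither.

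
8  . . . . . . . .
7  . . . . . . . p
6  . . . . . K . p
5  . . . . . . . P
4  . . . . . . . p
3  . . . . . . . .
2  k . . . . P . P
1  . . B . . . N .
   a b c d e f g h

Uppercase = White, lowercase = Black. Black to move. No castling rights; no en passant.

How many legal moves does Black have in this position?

4

Black to move; king on a2.
In check: no.
Legal moves: Kb3, Kb1, Ka1, h3.
Count: 4.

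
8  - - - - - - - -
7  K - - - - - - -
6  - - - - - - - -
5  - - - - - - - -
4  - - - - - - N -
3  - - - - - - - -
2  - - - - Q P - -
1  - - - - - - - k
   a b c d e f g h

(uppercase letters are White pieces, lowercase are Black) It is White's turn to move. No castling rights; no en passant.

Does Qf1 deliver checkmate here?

After Qf1: black king on h1; in check: yes, from the white queen on f1.
King squares — g1: attacked by Qf1; g2: attacked by Qf1; h2: attacked by Ng4.
Black has no legal moves → checkmate.

yes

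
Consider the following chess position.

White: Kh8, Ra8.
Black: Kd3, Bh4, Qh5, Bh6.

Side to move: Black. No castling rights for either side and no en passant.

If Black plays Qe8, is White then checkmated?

no

After Qe8: white king on h8; in check: yes, from the black queen on e8.
White has 2 legal replies: Kh7, Rxe8.
In check but a legal move exists → not checkmate.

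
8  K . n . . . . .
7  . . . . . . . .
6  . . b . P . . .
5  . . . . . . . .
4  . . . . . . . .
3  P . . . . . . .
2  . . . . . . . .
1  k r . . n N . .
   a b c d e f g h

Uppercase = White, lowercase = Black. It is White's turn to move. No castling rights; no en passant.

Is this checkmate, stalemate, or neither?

White to move; white king on a8.
In check: yes, from the black bishop on c6.
King squares — a7: attacked by Nc8; b7: attacked by Rb1; b8: attacked by Rb1.
Legal moves for White: none.
In check with no legal moves → checkmate.

checkmate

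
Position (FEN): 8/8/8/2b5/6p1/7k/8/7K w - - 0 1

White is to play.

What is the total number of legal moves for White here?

0

White to move; king on h1.
In check: no.
Legal moves: none.
Count: 0.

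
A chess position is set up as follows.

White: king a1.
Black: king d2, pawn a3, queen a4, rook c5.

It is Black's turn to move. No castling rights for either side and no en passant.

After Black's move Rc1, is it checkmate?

After Rc1: white king on a1; in check: yes, from the black rook on c1.
White has 1 legal reply: Ka2.
In check but a legal move exists → not checkmate.

no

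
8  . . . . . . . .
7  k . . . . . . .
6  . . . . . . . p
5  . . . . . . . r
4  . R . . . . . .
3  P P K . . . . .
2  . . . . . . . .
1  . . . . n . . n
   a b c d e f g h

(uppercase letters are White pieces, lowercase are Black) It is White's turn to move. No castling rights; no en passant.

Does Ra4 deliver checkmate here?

After Ra4: black king on a7; in check: yes, from the white rook on a4.
Black has 4 legal replies: Kb8, Kb7, Kb6, Ra5.
In check but a legal move exists → not checkmate.

no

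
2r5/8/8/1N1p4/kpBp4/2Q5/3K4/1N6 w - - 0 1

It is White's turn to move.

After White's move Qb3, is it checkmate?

After Qb3: black king on a4; in check: yes, from the white queen on b3.
Black has 1 legal reply: Ka5.
In check but a legal move exists → not checkmate.

no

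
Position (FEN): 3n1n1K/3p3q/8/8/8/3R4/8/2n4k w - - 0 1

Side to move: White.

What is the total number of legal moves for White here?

White to move; king on h8.
In check: yes, from the black queen on h7.
Legal moves: none.
Count: 0.

0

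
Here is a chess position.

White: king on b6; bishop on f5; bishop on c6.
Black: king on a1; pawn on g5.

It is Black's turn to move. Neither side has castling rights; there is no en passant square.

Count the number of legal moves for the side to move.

Black to move; king on a1.
In check: no.
Legal moves: Kb2, Ka2, g4.
Count: 3.

3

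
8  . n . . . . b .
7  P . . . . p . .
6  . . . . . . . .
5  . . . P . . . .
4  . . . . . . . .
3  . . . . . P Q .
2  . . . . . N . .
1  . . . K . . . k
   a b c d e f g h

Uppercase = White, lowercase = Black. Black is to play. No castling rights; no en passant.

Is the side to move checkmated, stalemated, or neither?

checkmate

Black to move; black king on h1.
In check: yes, from the white knight on f2.
King squares — g1: attacked by Qg3; g2: attacked by Qg3; h2: attacked by Qg3.
Legal moves for Black: none.
In check with no legal moves → checkmate.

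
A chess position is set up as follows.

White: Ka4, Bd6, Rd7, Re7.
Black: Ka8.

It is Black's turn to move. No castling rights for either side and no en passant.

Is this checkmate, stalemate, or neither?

stalemate

Black to move; black king on a8.
In check: no.
King squares — a7: attacked by Rd7; b7: attacked by Rd7; b8: attacked by Bd6.
Legal moves for Black: none.
Not in check and no legal moves → stalemate.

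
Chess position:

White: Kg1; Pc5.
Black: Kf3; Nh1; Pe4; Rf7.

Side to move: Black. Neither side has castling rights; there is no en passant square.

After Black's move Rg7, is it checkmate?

After Rg7: white king on g1; in check: yes, from the black rook on g7.
White has 3 legal replies: Kh2, Kxh1, Kf1.
In check but a legal move exists → not checkmate.

no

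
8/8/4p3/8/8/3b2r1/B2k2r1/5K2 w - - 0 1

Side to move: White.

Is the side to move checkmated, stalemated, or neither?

White to move; white king on f1.
In check: yes, from the black bishop on d3.
King squares — e1: attacked by Kd2; g1: attacked by Rg2; e2: attacked by Kd2; f2: attacked by Rg2; g2: attacked by Rg3.
Legal moves for White: none.
In check with no legal moves → checkmate.

checkmate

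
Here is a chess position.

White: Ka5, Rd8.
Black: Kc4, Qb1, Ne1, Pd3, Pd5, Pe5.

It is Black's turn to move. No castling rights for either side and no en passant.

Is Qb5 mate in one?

After Qb5: white king on a5; in check: yes, from the black queen on b5.
King squares — a4: attacked by Qb5; b4: attacked by Kc4; b5: attacked by Kc4; a6: attacked by Qb5; b6: attacked by Qb5.
White has no legal moves → checkmate.

yes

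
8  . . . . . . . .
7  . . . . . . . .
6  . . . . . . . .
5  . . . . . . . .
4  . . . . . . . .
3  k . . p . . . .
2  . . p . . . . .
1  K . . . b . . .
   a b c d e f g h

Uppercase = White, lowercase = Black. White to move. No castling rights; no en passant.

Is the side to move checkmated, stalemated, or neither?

White to move; white king on a1.
In check: no.
King squares — b1: attacked by Pc2; a2: attacked by Ka3; b2: attacked by Ka3.
Legal moves for White: none.
Not in check and no legal moves → stalemate.

stalemate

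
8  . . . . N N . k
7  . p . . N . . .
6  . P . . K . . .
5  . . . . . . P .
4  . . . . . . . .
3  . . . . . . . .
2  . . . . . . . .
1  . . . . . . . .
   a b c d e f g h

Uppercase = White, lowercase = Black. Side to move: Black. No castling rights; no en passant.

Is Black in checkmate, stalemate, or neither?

Black to move; black king on h8.
In check: no.
King squares — g7: attacked by Ne8; h7: attacked by Nf8; g8: attacked by Ne7.
Legal moves for Black: none.
Not in check and no legal moves → stalemate.

stalemate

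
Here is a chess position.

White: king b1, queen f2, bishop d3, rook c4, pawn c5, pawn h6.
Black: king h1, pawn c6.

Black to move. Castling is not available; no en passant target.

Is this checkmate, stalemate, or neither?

Black to move; black king on h1.
In check: no.
King squares — g1: attacked by Qf2; g2: attacked by Qf2; h2: attacked by Qf2.
Legal moves for Black: none.
Not in check and no legal moves → stalemate.

stalemate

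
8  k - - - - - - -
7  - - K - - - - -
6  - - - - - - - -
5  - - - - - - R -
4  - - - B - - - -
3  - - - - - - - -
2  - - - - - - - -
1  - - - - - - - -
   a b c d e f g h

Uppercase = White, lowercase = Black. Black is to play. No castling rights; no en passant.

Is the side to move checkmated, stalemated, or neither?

Black to move; black king on a8.
In check: no.
King squares — a7: attacked by Bd4; b7: attacked by Kc7; b8: attacked by Kc7.
Legal moves for Black: none.
Not in check and no legal moves → stalemate.

stalemate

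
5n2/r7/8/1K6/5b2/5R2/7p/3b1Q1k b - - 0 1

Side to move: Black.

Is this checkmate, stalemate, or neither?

Black to move; black king on h1.
In check: yes, from the white queen on f1.
King squares — g1: attacked by Qf1; g2: attacked by Qf1; h2: own pawn.
Legal moves for Black: none.
In check with no legal moves → checkmate.

checkmate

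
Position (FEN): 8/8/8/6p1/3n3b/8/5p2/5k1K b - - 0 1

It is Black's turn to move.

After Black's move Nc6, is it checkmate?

After Nc6: white king on h1; in check: no.
White is not in check, so this cannot be checkmate.

no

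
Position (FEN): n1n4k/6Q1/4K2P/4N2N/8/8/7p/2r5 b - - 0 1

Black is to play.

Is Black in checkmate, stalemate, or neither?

Black to move; black king on h8.
In check: yes, from the white queen on g7.
King squares — g7: attacked by Nh5; h7: attacked by Qg7; g8: attacked by Qg7.
Legal moves for Black: none.
In check with no legal moves → checkmate.

checkmate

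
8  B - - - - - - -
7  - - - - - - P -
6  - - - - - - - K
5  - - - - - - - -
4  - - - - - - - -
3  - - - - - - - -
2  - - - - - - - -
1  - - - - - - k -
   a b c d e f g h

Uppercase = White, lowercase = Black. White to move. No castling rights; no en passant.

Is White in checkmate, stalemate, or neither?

White to move; white king on h6.
In check: no.
Legal moves for White: Bb7, Bc6, Bd5, Be4, Bf3, Bg2, Bh1, Kh7, Kg6, Kh5, Kg5, g8=Q+, g8=R+, g8=B, g8=N.
White has 15 legal moves and is not in check → neither.

neither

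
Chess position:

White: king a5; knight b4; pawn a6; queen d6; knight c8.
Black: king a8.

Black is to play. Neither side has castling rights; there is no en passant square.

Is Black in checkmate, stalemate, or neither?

stalemate

Black to move; black king on a8.
In check: no.
King squares — a7: attacked by Nc8; b7: attacked by Pa6; b8: attacked by Qd6.
Legal moves for Black: none.
Not in check and no legal moves → stalemate.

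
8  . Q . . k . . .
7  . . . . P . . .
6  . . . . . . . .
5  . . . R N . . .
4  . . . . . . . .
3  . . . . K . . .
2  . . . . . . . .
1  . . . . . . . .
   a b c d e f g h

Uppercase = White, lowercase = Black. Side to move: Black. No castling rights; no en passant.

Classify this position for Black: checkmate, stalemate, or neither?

neither

Black to move; black king on e8.
In check: yes, from the white queen on b8.
King squares — d7: attacked by Rd5; e7: available; f7: attacked by Ne5; d8: attacked by Rd5; f8: attacked by Pe7.
Legal moves for Black: Kxe7.
Black is in check but has 1 legal move → neither.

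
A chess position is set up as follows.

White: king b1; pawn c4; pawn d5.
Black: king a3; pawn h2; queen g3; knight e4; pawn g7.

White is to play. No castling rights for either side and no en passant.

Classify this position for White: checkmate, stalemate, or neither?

White to move; white king on b1.
In check: no.
Legal moves for White: Kc2, Kc1, Ka1, d6, c5.
White has 5 legal moves and is not in check → neither.

neither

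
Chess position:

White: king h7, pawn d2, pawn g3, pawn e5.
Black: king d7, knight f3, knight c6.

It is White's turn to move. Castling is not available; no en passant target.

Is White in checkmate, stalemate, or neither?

White to move; white king on h7.
In check: no.
Legal moves for White: Kh8, Kg8, Kg7, Kh6, Kg6, e6+, g4, d3, d4.
White has 9 legal moves and is not in check → neither.

neither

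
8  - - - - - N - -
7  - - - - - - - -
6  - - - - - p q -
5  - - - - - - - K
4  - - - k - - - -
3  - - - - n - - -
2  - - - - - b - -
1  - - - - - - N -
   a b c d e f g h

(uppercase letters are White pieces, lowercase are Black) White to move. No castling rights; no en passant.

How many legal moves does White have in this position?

White to move; king on h5.
In check: yes, from the black queen on g6.
Legal moves: Kxg6, Nxg6.
Count: 2.

2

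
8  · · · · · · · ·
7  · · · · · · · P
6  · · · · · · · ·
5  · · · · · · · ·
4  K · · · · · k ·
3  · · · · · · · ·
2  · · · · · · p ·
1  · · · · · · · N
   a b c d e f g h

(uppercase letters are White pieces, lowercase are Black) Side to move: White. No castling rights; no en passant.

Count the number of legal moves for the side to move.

11

White to move; king on a4.
In check: no.
Legal moves: Kb5, Ka5, Kb4, Kb3, Ka3, Ng3, Nf2+, h8=Q, h8=R, h8=B, h8=N.
Count: 11.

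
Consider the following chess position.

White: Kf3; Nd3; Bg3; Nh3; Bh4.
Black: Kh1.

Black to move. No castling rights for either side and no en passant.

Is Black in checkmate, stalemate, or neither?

Black to move; black king on h1.
In check: no.
King squares — g1: attacked by Nh3; g2: attacked by Kf3; h2: attacked by Bg3.
Legal moves for Black: none.
Not in check and no legal moves → stalemate.

stalemate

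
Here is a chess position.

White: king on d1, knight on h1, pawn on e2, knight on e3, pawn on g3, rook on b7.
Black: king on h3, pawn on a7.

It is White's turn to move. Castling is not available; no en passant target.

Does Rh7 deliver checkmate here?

After Rh7: black king on h3; in check: yes, from the white rook on h7.
King squares — g2: attacked by Ne3; h2: attacked by Rh7; g3: attacked by Nh1; g4: attacked by Ne3; h4: attacked by Pg3.
Black has no legal moves → checkmate.

yes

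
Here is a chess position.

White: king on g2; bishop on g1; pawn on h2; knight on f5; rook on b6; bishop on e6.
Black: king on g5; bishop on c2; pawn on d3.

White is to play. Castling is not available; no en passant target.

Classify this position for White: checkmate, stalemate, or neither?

neither

White to move; white king on g2.
In check: no.
Legal moves for White include: Bg8, Bc8, Bf7, Bd7, Bd5, Bc4, Bb3, Ba2, Rb8, Rb7, Rd6, Rc6, Ra6, Rb5, Rb4, Rb3, Rb2, Rb1, ... (list truncated; more exist).
White has legal moves and is not in check → neither.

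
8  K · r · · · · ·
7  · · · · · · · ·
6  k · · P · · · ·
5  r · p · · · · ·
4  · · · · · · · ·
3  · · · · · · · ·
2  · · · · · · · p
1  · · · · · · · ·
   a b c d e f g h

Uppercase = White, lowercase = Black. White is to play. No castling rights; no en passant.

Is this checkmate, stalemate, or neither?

White to move; white king on a8.
In check: yes, from the black rook on c8.
King squares — a7: attacked by Ka6; b7: attacked by Ka6; b8: attacked by Rc8.
Legal moves for White: none.
In check with no legal moves → checkmate.

checkmate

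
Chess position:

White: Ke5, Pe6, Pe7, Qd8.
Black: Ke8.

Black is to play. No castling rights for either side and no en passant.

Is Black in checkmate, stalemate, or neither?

checkmate

Black to move; black king on e8.
In check: yes, from the white queen on d8.
King squares — d7: attacked by Pe6; e7: attacked by Qd8; f7: attacked by Pe6; d8: attacked by Pe7; f8: attacked by Pe7.
Legal moves for Black: none.
In check with no legal moves → checkmate.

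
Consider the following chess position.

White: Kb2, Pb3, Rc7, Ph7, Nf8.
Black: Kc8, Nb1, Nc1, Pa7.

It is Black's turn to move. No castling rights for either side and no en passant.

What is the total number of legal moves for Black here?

Black to move; king on c8.
In check: yes, from the white rook on c7.
Legal moves: Kd8, Kb8, Kxc7.
Count: 3.

3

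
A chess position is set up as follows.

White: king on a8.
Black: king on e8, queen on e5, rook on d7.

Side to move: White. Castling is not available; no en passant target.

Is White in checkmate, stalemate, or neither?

stalemate

White to move; white king on a8.
In check: no.
King squares — a7: attacked by Rd7; b7: attacked by Rd7; b8: attacked by Qe5.
Legal moves for White: none.
Not in check and no legal moves → stalemate.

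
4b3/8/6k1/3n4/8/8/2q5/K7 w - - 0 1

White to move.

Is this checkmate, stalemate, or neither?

White to move; white king on a1.
In check: no.
King squares — b1: attacked by Qc2; a2: attacked by Qc2; b2: attacked by Qc2.
Legal moves for White: none.
Not in check and no legal moves → stalemate.

stalemate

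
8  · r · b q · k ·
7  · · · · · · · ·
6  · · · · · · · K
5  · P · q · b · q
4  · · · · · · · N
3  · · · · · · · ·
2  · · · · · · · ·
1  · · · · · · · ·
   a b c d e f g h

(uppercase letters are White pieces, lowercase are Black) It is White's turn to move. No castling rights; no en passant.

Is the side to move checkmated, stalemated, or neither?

White to move; white king on h6.
In check: yes, from the black queen on h5.
King squares — g5: attacked by Qh5; h5: attacked by Qe8; g6: attacked by Bf5; g7: attacked by Kg8; h7: attacked by Bf5.
Legal moves for White: none.
In check with no legal moves → checkmate.

checkmate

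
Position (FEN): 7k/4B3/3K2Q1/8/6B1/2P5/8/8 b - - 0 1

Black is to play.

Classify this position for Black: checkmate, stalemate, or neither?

stalemate

Black to move; black king on h8.
In check: no.
King squares — g7: attacked by Qg6; h7: attacked by Qg6; g8: attacked by Qg6.
Legal moves for Black: none.
Not in check and no legal moves → stalemate.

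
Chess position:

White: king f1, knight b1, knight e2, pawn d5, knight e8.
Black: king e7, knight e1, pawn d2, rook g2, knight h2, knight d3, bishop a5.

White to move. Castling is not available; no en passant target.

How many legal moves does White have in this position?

White to move; king on f1.
In check: yes, from the black knight on h2.
Legal moves: none.
Count: 0.

0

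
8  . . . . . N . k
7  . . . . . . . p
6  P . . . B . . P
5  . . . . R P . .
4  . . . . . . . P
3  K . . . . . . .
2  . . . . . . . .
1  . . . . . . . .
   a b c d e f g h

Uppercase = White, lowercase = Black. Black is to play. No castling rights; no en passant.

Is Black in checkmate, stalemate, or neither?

stalemate

Black to move; black king on h8.
In check: no.
King squares — g7: attacked by Ph6; h7: own pawn; g8: attacked by Be6.
Legal moves for Black: none.
Not in check and no legal moves → stalemate.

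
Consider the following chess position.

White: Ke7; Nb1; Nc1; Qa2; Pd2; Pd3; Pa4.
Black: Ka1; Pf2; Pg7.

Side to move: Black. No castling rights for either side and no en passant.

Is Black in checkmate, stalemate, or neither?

Black to move; black king on a1.
In check: yes, from the white queen on a2.
King squares — b1: attacked by Qa2; a2: attacked by Nc1; b2: attacked by Qa2.
Legal moves for Black: none.
In check with no legal moves → checkmate.

checkmate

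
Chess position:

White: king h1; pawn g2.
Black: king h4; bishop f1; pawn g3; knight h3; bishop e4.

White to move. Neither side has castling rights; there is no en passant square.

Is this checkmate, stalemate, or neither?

White to move; white king on h1.
In check: no.
King squares — g1: attacked by Nh3; g2: own pawn; h2: attacked by Pg3.
Legal moves for White: none.
Not in check and no legal moves → stalemate.

stalemate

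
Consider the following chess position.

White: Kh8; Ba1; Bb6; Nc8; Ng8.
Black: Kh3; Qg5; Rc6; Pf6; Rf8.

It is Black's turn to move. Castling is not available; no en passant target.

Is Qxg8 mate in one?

yes

After Qxg8: white king on h8; in check: yes, from the black queen on g8.
King squares — g7: attacked by Qg8; h7: attacked by Qg8; g8: attacked by Rf8.
White has no legal moves → checkmate.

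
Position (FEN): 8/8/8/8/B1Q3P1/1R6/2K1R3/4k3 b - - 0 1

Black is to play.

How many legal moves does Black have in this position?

Black to move; king on e1.
In check: yes, from the white rook on e2.
Legal moves: Kf1.
Count: 1.

1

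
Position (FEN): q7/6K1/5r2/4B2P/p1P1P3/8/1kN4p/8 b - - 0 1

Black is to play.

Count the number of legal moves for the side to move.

Black to move; king on b2.
In check: yes, from the white bishop on e5.
Legal moves: Kb3, Kxc2, Ka2, Kc1, Kb1.
Count: 5.

5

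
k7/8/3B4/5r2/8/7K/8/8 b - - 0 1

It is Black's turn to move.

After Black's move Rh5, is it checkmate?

no

After Rh5: white king on h3; in check: yes, from the black rook on h5.
White has 3 legal replies: Kg4, Kg3, Kg2.
In check but a legal move exists → not checkmate.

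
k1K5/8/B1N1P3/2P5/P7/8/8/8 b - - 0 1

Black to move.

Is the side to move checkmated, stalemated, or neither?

stalemate

Black to move; black king on a8.
In check: no.
King squares — a7: attacked by Nc6; b7: attacked by Ba6; b8: attacked by Nc6.
Legal moves for Black: none.
Not in check and no legal moves → stalemate.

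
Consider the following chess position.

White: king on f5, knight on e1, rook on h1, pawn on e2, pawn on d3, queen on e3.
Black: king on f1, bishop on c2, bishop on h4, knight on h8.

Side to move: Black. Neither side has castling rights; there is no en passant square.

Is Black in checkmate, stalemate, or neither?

checkmate

Black to move; black king on f1.
In check: yes, from the white rook on h1.
King squares — e1: attacked by Rh1; g1: attacked by Rh1; e2: attacked by Qe3; f2: attacked by Qe3; g2: attacked by Ne1.
Legal moves for Black: none.
In check with no legal moves → checkmate.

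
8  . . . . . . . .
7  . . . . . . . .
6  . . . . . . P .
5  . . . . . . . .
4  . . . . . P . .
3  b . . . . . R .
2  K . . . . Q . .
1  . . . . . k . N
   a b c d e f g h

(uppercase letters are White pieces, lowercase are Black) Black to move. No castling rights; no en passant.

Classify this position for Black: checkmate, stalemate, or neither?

checkmate

Black to move; black king on f1.
In check: yes, from the white queen on f2.
King squares — e1: attacked by Qf2; g1: attacked by Qf2; e2: attacked by Qf2; f2: attacked by Nh1; g2: attacked by Qf2.
Legal moves for Black: none.
In check with no legal moves → checkmate.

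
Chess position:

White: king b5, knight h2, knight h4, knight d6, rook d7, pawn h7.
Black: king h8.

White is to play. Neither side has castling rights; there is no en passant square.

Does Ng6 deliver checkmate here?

After Ng6: black king on h8; in check: yes, from the white knight on g6.
King squares — g7: attacked by Rd7; h7: attacked by Rd7; g8: attacked by Ph7.
Black has no legal moves → checkmate.

yes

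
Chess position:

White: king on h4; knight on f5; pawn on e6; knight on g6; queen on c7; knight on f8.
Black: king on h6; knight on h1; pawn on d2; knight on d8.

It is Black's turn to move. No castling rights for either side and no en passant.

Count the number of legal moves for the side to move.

Black to move; king on h6.
In check: yes, from the white knight on f5.
Legal moves: none.
Count: 0.

0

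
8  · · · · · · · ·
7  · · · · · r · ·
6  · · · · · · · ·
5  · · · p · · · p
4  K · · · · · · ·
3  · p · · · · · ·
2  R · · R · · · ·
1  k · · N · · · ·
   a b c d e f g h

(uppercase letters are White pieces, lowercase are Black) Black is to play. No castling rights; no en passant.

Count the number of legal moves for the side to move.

2

Black to move; king on a1.
In check: yes, from the white rook on a2.
Legal moves: Kb1, bxa2.
Count: 2.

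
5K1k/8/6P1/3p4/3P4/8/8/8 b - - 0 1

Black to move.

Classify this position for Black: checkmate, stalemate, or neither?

Black to move; black king on h8.
In check: no.
King squares — g7: attacked by Kf8; h7: attacked by Pg6; g8: attacked by Kf8.
Legal moves for Black: none.
Not in check and no legal moves → stalemate.

stalemate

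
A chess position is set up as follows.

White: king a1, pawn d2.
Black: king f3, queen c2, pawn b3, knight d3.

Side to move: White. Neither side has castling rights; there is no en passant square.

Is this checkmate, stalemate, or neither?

stalemate

White to move; white king on a1.
In check: no.
King squares — b1: attacked by Qc2; a2: attacked by Qc2; b2: attacked by Qc2.
Legal moves for White: none.
Not in check and no legal moves → stalemate.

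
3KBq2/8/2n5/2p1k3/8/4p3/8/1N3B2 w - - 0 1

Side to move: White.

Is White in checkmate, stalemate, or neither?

White to move; white king on d8.
In check: yes, from the black knight on c6.
King squares — c7: available; d7: available; e7: attacked by Nc6; c8: available; e8: own bishop.
Legal moves for White: Kc8, Kd7, Kc7.
White is in check but has 3 legal moves → neither.

neither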